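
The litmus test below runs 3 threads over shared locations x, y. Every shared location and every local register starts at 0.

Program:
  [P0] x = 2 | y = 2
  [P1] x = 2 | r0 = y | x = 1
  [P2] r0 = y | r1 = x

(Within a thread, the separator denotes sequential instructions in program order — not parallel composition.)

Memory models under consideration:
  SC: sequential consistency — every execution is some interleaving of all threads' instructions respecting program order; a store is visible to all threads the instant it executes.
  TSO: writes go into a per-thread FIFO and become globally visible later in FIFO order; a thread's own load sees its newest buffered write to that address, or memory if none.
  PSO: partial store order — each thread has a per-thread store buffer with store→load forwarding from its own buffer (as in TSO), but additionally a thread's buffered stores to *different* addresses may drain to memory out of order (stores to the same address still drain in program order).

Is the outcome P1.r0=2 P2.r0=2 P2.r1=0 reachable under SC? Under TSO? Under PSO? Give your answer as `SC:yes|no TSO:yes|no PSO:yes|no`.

outcome vector order: (P1.r0,P2.r0,P2.r1)
SC: 10 outcomes — {0/0/0; 0/0/1; 0/0/2; 0/2/1; 0/2/2; 2/0/0; 2/0/1; 2/0/2; 2/2/1; 2/2/2}
TSO: 10 outcomes — {0/0/0; 0/0/1; 0/0/2; 0/2/1; 0/2/2; 2/0/0; 2/0/1; 2/0/2; 2/2/1; 2/2/2}
PSO: 12 outcomes — {0/0/0; 0/0/1; 0/0/2; 0/2/0; 0/2/1; 0/2/2; 2/0/0; 2/0/1; 2/0/2; 2/2/0; 2/2/1; 2/2/2}
target 2/2/0 ∈ {PSO}

SC:no TSO:no PSO:yes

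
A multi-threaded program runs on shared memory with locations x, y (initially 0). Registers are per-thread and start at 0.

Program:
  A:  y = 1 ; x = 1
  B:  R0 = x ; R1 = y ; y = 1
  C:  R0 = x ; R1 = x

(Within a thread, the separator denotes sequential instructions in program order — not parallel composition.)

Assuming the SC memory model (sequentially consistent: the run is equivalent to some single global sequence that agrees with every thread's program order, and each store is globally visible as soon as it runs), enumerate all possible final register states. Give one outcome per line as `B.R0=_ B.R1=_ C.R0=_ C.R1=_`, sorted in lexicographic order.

B.R0=0 B.R1=0 C.R0=0 C.R1=0
B.R0=0 B.R1=0 C.R0=0 C.R1=1
B.R0=0 B.R1=0 C.R0=1 C.R1=1
B.R0=0 B.R1=1 C.R0=0 C.R1=0
B.R0=0 B.R1=1 C.R0=0 C.R1=1
B.R0=0 B.R1=1 C.R0=1 C.R1=1
B.R0=1 B.R1=1 C.R0=0 C.R1=0
B.R0=1 B.R1=1 C.R0=0 C.R1=1
B.R0=1 B.R1=1 C.R0=1 C.R1=1

outcome vector order: (B.R0,B.R1,C.R0,C.R1)
|SC outcomes| = 9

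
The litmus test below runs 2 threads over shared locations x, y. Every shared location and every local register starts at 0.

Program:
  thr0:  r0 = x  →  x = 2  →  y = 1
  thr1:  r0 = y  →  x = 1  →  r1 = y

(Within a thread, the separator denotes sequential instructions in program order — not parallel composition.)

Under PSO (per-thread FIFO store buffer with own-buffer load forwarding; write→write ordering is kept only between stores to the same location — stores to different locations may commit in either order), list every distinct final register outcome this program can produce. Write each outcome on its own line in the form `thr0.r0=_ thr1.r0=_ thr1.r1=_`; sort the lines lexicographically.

outcome vector order: (thr0.r0,thr1.r0,thr1.r1)
|PSO outcomes| = 5

thr0.r0=0 thr1.r0=0 thr1.r1=0
thr0.r0=0 thr1.r0=0 thr1.r1=1
thr0.r0=0 thr1.r0=1 thr1.r1=1
thr0.r0=1 thr1.r0=0 thr1.r1=0
thr0.r0=1 thr1.r0=0 thr1.r1=1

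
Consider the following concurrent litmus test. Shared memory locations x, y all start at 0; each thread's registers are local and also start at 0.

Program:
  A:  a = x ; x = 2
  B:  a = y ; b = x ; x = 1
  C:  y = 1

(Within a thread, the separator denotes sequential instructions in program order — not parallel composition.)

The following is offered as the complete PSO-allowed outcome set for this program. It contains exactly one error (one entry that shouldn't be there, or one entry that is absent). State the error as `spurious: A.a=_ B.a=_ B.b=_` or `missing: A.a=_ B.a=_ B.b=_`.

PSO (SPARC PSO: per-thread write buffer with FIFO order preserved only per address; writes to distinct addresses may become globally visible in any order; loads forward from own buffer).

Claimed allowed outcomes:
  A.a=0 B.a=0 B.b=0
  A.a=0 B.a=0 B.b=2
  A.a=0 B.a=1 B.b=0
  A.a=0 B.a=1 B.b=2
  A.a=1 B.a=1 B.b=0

outcome vector order: (A.a,B.a,B.b)
PSO: 6 outcomes — {0/0/0 0/0/2 0/1/0 0/1/2 1/0/0 1/1/0}
PSO∖claimed = {1/0/0}

missing: A.a=1 B.a=0 B.b=0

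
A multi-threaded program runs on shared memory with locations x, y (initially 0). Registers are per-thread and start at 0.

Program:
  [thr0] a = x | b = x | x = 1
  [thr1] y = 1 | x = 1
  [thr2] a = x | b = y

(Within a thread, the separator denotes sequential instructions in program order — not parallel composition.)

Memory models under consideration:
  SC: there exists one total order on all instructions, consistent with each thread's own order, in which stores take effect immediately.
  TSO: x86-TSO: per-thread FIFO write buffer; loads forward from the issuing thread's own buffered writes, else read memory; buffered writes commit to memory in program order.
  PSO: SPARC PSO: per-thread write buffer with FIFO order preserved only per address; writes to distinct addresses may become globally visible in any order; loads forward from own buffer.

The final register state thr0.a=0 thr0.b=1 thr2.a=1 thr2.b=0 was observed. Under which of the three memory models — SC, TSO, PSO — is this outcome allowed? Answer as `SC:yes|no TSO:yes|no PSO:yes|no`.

outcome vector order: (thr0.a,thr0.b,thr2.a,thr2.b)
under SC → <0 0 0 0>; <0 0 0 1>; <0 0 1 0>; <0 0 1 1>; <0 1 0 0>; <0 1 0 1>; <0 1 1 1>; <1 1 0 0>; <1 1 0 1>; <1 1 1 1>
under TSO → <0 0 0 0>; <0 0 0 1>; <0 0 1 0>; <0 0 1 1>; <0 1 0 0>; <0 1 0 1>; <0 1 1 1>; <1 1 0 0>; <1 1 0 1>; <1 1 1 1>
under PSO → <0 0 0 0>; <0 0 0 1>; <0 0 1 0>; <0 0 1 1>; <0 1 0 0>; <0 1 0 1>; <0 1 1 0>; <0 1 1 1>; <1 1 0 0>; <1 1 0 1>; <1 1 1 0>; <1 1 1 1>
target <0 1 1 0> ∈ {PSO}

SC:no TSO:no PSO:yes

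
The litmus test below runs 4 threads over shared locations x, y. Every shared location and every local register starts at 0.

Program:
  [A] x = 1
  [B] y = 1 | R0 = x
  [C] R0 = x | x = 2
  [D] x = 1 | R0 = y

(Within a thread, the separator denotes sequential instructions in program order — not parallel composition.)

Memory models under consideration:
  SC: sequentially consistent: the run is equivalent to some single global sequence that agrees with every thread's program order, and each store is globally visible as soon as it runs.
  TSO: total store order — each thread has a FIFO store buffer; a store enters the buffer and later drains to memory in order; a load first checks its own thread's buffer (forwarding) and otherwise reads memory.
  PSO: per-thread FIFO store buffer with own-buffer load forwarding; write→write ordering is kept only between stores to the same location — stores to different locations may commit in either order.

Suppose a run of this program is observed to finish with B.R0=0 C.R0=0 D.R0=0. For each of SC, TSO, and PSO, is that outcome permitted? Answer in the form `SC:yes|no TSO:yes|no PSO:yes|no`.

SC:no TSO:yes PSO:yes

outcome vector order: (B.R0,C.R0,D.R0)
SC: 10 outcomes — {(0,0,1); (0,1,1); (1,0,0); (1,0,1); (1,1,0); (1,1,1); (2,0,0); (2,0,1); (2,1,0); (2,1,1)}
TSO: 12 outcomes — {(0,0,0); (0,0,1); (0,1,0); (0,1,1); (1,0,0); (1,0,1); (1,1,0); (1,1,1); (2,0,0); (2,0,1); (2,1,0); (2,1,1)}
PSO: 12 outcomes — {(0,0,0); (0,0,1); (0,1,0); (0,1,1); (1,0,0); (1,0,1); (1,1,0); (1,1,1); (2,0,0); (2,0,1); (2,1,0); (2,1,1)}
target (0,0,0) ∈ {TSO,PSO}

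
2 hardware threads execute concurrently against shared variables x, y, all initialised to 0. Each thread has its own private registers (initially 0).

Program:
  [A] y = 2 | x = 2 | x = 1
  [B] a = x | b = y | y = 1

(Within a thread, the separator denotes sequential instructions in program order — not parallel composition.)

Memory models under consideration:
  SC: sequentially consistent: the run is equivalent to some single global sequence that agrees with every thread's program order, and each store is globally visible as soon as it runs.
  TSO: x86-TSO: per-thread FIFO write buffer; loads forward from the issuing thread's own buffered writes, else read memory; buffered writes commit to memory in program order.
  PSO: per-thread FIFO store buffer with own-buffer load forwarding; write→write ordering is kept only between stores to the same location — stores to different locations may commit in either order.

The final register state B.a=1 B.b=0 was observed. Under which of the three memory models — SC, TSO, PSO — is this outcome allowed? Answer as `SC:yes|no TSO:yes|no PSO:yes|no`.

SC:no TSO:no PSO:yes

outcome vector order: (B.a,B.b)
SC (4): 00; 02; 12; 22
TSO (4): 00; 02; 12; 22
PSO (6): 00; 02; 10; 12; 20; 22
target 10 ∈ {PSO}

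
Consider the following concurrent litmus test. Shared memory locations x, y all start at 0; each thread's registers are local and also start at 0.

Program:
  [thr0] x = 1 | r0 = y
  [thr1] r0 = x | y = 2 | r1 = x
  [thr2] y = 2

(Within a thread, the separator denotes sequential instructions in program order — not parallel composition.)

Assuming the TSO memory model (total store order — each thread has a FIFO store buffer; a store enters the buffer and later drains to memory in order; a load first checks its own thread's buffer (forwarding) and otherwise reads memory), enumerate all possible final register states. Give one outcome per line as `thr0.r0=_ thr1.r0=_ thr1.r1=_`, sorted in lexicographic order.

outcome vector order: (thr0.r0,thr1.r0,thr1.r1)
|TSO outcomes| = 6

thr0.r0=0 thr1.r0=0 thr1.r1=0
thr0.r0=0 thr1.r0=0 thr1.r1=1
thr0.r0=0 thr1.r0=1 thr1.r1=1
thr0.r0=2 thr1.r0=0 thr1.r1=0
thr0.r0=2 thr1.r0=0 thr1.r1=1
thr0.r0=2 thr1.r0=1 thr1.r1=1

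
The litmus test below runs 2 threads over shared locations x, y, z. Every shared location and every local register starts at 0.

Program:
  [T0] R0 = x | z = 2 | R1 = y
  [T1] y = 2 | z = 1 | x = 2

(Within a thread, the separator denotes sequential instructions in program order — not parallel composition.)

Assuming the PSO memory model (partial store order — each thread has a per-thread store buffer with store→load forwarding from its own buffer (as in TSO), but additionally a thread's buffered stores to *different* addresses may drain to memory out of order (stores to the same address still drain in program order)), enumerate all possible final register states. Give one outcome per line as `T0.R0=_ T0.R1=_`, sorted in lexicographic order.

outcome vector order: (T0.R0,T0.R1)
|PSO outcomes| = 4

T0.R0=0 T0.R1=0
T0.R0=0 T0.R1=2
T0.R0=2 T0.R1=0
T0.R0=2 T0.R1=2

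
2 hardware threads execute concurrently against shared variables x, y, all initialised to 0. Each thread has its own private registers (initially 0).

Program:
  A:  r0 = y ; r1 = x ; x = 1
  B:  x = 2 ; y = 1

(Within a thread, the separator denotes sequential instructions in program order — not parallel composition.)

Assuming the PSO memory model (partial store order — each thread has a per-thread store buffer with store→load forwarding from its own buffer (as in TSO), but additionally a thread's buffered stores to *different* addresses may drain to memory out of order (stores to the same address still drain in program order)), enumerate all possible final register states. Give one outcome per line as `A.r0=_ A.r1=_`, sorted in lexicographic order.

outcome vector order: (A.r0,A.r1)
|PSO outcomes| = 4

A.r0=0 A.r1=0
A.r0=0 A.r1=2
A.r0=1 A.r1=0
A.r0=1 A.r1=2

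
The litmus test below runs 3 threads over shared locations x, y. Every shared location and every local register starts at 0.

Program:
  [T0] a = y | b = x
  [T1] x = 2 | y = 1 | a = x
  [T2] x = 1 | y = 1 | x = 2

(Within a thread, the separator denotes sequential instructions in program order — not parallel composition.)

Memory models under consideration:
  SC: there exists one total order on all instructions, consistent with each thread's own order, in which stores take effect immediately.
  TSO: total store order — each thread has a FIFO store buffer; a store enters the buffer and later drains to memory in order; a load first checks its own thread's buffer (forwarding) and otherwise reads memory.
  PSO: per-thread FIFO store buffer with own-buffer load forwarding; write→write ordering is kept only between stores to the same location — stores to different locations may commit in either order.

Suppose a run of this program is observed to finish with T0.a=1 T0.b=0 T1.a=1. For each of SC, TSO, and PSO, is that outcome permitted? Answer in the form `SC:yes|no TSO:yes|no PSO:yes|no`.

SC:no TSO:no PSO:yes

outcome vector order: (T0.a,T0.b,T1.a)
[SC] allowed = {<0 0 1> <0 0 2> <0 1 1> <0 1 2> <0 2 1> <0 2 2> <1 1 1> <1 1 2> <1 2 1> <1 2 2>}
[TSO] allowed = {<0 0 1> <0 0 2> <0 1 1> <0 1 2> <0 2 1> <0 2 2> <1 1 1> <1 1 2> <1 2 1> <1 2 2>}
[PSO] allowed = {<0 0 1> <0 0 2> <0 1 1> <0 1 2> <0 2 1> <0 2 2> <1 0 1> <1 0 2> <1 1 1> <1 1 2> <1 2 1> <1 2 2>}
target <1 0 1> ∈ {PSO}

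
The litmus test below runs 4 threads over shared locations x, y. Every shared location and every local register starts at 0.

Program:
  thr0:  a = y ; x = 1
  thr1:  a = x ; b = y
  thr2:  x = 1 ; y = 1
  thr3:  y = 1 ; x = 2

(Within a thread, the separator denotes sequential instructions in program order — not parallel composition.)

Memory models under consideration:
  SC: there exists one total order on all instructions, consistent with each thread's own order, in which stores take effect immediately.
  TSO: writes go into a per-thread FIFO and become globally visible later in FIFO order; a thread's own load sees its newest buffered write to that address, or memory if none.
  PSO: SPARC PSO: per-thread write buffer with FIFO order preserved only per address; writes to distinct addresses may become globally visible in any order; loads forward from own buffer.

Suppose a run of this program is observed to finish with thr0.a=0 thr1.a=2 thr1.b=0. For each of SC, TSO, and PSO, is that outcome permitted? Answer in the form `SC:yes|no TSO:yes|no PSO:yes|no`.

outcome vector order: (thr0.a,thr1.a,thr1.b)
SC (10): 000, 001, 010, 011, 021, 100, 101, 110, 111, 121
TSO (10): 000, 001, 010, 011, 021, 100, 101, 110, 111, 121
PSO (12): 000, 001, 010, 011, 020, 021, 100, 101, 110, 111, 120, 121
target 020 ∈ {PSO}

SC:no TSO:no PSO:yes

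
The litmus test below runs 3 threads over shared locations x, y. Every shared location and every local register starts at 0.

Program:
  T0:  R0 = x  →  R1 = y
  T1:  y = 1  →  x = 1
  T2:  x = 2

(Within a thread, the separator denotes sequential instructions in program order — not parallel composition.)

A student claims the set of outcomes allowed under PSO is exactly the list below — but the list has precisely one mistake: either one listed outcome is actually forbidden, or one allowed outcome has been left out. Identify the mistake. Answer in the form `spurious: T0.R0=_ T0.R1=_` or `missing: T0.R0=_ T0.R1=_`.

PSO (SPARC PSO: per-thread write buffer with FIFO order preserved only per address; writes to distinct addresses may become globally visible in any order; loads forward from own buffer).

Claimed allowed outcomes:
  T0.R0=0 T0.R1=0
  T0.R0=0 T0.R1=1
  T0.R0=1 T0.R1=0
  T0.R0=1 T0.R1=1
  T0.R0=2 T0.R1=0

outcome vector order: (T0.R0,T0.R1)
[PSO] allowed = {(0,0), (0,1), (1,0), (1,1), (2,0), (2,1)}
PSO∖claimed = {(2,1)}

missing: T0.R0=2 T0.R1=1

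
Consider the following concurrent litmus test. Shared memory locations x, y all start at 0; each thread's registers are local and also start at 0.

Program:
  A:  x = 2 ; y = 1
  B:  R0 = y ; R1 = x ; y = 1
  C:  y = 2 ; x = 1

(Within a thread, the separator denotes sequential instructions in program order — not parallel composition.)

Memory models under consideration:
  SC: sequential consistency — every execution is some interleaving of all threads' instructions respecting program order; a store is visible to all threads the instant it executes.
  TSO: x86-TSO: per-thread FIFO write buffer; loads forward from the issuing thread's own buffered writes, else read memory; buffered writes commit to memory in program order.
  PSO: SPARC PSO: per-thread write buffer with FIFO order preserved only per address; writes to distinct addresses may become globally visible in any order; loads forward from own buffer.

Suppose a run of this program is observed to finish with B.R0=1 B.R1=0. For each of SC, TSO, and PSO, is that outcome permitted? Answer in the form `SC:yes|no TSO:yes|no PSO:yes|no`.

outcome vector order: (B.R0,B.R1)
SC: 8 outcomes — {0/0, 0/1, 0/2, 1/1, 1/2, 2/0, 2/1, 2/2}
TSO: 8 outcomes — {0/0, 0/1, 0/2, 1/1, 1/2, 2/0, 2/1, 2/2}
PSO: 9 outcomes — {0/0, 0/1, 0/2, 1/0, 1/1, 1/2, 2/0, 2/1, 2/2}
target 1/0 ∈ {PSO}

SC:no TSO:no PSO:yes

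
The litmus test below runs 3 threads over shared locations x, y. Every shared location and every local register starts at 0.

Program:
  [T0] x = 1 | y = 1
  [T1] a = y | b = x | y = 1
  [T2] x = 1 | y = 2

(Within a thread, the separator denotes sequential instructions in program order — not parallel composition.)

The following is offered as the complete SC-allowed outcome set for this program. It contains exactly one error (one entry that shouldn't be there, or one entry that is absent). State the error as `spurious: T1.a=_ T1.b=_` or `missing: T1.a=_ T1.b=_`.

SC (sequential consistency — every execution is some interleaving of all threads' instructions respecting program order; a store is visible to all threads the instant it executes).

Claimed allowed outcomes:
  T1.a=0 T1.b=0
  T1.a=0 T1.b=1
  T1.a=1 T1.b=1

missing: T1.a=2 T1.b=1

outcome vector order: (T1.a,T1.b)
under SC → 00; 01; 11; 21
SC∖claimed = {21}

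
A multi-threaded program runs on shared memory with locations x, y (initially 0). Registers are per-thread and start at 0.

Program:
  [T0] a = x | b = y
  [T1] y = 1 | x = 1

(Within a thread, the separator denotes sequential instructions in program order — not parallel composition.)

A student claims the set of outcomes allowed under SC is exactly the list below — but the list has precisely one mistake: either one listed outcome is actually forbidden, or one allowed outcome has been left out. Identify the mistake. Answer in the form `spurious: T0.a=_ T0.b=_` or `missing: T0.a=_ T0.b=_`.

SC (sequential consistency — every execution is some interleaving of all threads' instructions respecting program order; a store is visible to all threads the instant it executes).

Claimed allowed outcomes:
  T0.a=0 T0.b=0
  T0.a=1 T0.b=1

outcome vector order: (T0.a,T0.b)
SC (3): 0/0; 0/1; 1/1
SC∖claimed = {0/1}

missing: T0.a=0 T0.b=1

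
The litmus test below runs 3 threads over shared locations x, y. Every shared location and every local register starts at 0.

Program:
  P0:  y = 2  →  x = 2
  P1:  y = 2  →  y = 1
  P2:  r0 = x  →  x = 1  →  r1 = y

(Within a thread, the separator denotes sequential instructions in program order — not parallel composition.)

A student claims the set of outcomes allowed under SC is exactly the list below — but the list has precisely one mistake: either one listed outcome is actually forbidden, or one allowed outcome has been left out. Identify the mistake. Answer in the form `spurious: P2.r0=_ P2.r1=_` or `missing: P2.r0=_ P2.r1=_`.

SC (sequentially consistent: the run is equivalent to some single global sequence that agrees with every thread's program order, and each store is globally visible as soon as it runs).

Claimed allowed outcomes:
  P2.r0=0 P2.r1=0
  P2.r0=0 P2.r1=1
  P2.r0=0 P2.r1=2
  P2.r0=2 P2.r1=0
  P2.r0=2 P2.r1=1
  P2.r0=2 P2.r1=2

spurious: P2.r0=2 P2.r1=0

outcome vector order: (P2.r0,P2.r1)
SC: 5 outcomes — {00 01 02 21 22}
claimed∖SC = {20}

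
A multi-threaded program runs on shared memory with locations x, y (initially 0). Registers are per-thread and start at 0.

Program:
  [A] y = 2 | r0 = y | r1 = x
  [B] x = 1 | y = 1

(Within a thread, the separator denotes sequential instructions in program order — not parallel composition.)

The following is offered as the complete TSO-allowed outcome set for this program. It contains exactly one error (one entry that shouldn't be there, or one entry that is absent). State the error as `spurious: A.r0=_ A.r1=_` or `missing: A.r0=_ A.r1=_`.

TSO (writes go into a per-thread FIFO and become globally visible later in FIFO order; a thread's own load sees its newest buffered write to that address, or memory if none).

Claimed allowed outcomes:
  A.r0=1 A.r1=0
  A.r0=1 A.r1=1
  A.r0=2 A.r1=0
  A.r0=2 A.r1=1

spurious: A.r0=1 A.r1=0

outcome vector order: (A.r0,A.r1)
under TSO → 11 20 21
claimed∖TSO = {10}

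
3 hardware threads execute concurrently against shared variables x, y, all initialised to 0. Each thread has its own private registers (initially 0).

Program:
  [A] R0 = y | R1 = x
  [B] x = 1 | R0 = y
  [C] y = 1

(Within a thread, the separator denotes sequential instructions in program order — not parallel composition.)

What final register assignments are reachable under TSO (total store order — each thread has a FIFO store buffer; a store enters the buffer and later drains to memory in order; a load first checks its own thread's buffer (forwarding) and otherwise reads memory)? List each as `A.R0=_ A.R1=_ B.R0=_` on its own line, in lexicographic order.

outcome vector order: (A.R0,A.R1,B.R0)
|TSO outcomes| = 8

A.R0=0 A.R1=0 B.R0=0
A.R0=0 A.R1=0 B.R0=1
A.R0=0 A.R1=1 B.R0=0
A.R0=0 A.R1=1 B.R0=1
A.R0=1 A.R1=0 B.R0=0
A.R0=1 A.R1=0 B.R0=1
A.R0=1 A.R1=1 B.R0=0
A.R0=1 A.R1=1 B.R0=1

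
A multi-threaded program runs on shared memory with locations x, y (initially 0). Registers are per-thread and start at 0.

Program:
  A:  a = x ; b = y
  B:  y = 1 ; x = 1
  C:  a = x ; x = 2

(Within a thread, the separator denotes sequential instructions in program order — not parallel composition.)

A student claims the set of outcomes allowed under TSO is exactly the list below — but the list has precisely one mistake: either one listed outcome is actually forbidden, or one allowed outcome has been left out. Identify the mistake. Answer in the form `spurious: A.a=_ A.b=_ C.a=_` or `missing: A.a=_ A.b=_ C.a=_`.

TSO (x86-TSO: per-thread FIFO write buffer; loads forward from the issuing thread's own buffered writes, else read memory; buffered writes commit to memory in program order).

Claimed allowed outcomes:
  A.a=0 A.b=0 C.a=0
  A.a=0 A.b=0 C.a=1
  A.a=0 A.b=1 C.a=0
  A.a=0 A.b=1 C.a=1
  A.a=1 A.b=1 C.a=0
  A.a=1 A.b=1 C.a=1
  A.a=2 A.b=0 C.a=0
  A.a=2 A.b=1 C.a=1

missing: A.a=2 A.b=1 C.a=0

outcome vector order: (A.a,A.b,C.a)
[TSO] allowed = {<0 0 0> <0 0 1> <0 1 0> <0 1 1> <1 1 0> <1 1 1> <2 0 0> <2 1 0> <2 1 1>}
TSO∖claimed = {<2 1 0>}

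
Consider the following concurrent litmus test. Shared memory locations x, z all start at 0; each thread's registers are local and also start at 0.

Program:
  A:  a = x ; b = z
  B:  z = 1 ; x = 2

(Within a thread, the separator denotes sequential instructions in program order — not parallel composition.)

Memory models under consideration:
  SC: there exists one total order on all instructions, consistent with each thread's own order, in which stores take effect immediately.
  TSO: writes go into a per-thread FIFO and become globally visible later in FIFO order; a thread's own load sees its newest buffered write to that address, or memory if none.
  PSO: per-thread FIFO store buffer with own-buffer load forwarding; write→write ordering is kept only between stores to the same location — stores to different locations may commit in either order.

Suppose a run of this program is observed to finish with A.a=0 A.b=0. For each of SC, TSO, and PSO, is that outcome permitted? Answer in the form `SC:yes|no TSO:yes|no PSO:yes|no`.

SC:yes TSO:yes PSO:yes

outcome vector order: (A.a,A.b)
under SC → (0,0) (0,1) (2,1)
under TSO → (0,0) (0,1) (2,1)
under PSO → (0,0) (0,1) (2,0) (2,1)
target (0,0) ∈ {SC,TSO,PSO}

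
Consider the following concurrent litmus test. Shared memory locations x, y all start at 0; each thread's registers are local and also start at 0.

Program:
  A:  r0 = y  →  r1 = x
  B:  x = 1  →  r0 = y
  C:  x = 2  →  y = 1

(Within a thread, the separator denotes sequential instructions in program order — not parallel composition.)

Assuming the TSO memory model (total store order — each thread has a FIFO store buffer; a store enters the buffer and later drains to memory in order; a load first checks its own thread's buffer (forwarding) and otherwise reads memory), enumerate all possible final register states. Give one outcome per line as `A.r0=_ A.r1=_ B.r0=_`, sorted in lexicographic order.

outcome vector order: (A.r0,A.r1,B.r0)
|TSO outcomes| = 10

A.r0=0 A.r1=0 B.r0=0
A.r0=0 A.r1=0 B.r0=1
A.r0=0 A.r1=1 B.r0=0
A.r0=0 A.r1=1 B.r0=1
A.r0=0 A.r1=2 B.r0=0
A.r0=0 A.r1=2 B.r0=1
A.r0=1 A.r1=1 B.r0=0
A.r0=1 A.r1=1 B.r0=1
A.r0=1 A.r1=2 B.r0=0
A.r0=1 A.r1=2 B.r0=1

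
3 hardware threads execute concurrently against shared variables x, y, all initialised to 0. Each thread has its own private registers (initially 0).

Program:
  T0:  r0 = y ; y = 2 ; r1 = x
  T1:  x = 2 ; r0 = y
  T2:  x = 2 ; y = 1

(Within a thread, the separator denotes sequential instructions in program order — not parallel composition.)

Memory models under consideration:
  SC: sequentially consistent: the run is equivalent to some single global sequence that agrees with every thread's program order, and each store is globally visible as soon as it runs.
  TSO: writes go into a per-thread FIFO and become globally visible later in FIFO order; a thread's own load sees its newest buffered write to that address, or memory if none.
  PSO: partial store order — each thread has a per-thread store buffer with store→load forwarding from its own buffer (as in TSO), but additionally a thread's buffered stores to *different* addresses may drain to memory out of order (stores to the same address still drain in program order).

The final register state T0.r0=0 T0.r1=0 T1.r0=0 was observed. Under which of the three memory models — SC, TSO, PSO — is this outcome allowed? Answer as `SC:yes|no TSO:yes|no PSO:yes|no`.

SC:no TSO:yes PSO:yes

outcome vector order: (T0.r0,T0.r1,T1.r0)
SC (8): <0 0 1> <0 0 2> <0 2 0> <0 2 1> <0 2 2> <1 2 0> <1 2 1> <1 2 2>
TSO (9): <0 0 0> <0 0 1> <0 0 2> <0 2 0> <0 2 1> <0 2 2> <1 2 0> <1 2 1> <1 2 2>
PSO (12): <0 0 0> <0 0 1> <0 0 2> <0 2 0> <0 2 1> <0 2 2> <1 0 0> <1 0 1> <1 0 2> <1 2 0> <1 2 1> <1 2 2>
target <0 0 0> ∈ {TSO,PSO}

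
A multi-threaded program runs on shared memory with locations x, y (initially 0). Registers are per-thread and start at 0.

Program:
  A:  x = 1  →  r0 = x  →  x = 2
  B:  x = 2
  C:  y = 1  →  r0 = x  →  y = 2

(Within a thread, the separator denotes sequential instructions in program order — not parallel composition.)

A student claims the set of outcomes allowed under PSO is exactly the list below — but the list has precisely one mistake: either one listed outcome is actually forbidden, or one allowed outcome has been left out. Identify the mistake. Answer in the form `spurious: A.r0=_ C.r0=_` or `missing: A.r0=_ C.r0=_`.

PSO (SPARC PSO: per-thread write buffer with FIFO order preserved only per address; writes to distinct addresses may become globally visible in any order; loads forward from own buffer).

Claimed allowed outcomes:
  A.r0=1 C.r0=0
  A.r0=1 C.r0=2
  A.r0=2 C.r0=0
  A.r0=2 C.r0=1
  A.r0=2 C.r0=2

outcome vector order: (A.r0,C.r0)
PSO (6): <1 0>, <1 1>, <1 2>, <2 0>, <2 1>, <2 2>
PSO∖claimed = {<1 1>}

missing: A.r0=1 C.r0=1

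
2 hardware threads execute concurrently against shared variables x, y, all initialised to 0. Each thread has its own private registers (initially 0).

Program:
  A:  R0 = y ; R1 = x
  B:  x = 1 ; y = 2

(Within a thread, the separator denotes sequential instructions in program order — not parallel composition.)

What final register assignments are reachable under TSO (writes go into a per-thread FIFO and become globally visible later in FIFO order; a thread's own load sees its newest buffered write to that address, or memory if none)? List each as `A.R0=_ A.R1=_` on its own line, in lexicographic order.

outcome vector order: (A.R0,A.R1)
|TSO outcomes| = 3

A.R0=0 A.R1=0
A.R0=0 A.R1=1
A.R0=2 A.R1=1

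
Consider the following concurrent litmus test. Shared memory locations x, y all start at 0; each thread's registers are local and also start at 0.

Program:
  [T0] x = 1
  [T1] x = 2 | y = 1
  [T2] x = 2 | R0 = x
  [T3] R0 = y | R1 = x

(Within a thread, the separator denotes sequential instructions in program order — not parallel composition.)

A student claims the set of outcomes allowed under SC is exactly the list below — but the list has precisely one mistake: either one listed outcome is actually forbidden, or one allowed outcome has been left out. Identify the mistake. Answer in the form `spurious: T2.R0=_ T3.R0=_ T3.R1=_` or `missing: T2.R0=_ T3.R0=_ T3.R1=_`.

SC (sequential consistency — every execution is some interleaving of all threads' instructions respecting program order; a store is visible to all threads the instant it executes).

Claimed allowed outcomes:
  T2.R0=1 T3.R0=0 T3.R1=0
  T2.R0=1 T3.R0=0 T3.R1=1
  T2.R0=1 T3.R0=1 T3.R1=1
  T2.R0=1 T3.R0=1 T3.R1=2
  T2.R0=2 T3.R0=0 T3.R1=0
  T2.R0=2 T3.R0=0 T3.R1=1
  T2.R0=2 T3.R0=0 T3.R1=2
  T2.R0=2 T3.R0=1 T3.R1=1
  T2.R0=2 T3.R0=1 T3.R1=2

outcome vector order: (T2.R0,T3.R0,T3.R1)
SC: 10 outcomes — {1/0/0, 1/0/1, 1/0/2, 1/1/1, 1/1/2, 2/0/0, 2/0/1, 2/0/2, 2/1/1, 2/1/2}
SC∖claimed = {1/0/2}

missing: T2.R0=1 T3.R0=0 T3.R1=2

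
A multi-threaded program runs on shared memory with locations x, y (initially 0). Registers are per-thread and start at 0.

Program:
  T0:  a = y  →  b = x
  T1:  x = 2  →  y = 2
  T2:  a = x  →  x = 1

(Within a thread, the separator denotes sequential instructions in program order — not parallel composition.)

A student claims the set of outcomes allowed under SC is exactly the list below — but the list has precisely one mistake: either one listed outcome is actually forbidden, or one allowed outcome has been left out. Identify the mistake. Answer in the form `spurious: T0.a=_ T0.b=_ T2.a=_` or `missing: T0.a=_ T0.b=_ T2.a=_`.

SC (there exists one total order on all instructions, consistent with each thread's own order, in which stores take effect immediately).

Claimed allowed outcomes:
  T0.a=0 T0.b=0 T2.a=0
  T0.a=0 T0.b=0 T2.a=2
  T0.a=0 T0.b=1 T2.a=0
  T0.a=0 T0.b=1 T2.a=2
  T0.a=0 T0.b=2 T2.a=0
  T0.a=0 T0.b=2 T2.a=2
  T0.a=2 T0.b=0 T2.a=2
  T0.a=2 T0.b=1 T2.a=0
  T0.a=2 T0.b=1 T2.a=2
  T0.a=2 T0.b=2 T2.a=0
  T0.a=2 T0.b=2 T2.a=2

spurious: T0.a=2 T0.b=0 T2.a=2

outcome vector order: (T0.a,T0.b,T2.a)
[SC] allowed = {(0,0,0); (0,0,2); (0,1,0); (0,1,2); (0,2,0); (0,2,2); (2,1,0); (2,1,2); (2,2,0); (2,2,2)}
claimed∖SC = {(2,0,2)}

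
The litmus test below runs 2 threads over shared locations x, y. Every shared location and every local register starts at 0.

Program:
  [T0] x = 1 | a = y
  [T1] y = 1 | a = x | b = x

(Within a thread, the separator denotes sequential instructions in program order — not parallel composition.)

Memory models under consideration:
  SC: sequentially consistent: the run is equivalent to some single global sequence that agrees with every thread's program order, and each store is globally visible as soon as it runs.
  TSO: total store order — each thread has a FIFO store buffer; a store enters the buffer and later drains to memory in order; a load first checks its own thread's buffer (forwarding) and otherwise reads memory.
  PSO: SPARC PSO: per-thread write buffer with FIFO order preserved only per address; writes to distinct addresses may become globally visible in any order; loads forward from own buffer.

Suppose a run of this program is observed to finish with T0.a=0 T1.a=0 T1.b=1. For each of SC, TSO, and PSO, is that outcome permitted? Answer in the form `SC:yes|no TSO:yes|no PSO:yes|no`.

SC:no TSO:yes PSO:yes

outcome vector order: (T0.a,T1.a,T1.b)
under SC → 0/1/1 1/0/0 1/0/1 1/1/1
under TSO → 0/0/0 0/0/1 0/1/1 1/0/0 1/0/1 1/1/1
under PSO → 0/0/0 0/0/1 0/1/1 1/0/0 1/0/1 1/1/1
target 0/0/1 ∈ {TSO,PSO}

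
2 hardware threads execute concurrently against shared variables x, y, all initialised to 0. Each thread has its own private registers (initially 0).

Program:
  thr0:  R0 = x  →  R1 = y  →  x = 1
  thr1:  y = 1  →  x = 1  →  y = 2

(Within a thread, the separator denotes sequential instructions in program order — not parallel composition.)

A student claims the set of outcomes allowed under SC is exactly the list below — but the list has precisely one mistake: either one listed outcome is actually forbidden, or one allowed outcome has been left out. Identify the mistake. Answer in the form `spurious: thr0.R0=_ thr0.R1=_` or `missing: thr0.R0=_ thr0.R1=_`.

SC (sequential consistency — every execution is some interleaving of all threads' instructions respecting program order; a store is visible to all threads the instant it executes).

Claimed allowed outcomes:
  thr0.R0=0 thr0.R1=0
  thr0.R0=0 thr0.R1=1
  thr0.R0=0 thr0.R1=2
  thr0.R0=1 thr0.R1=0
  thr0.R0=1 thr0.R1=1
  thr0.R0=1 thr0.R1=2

outcome vector order: (thr0.R0,thr0.R1)
[SC] allowed = {(0,0) (0,1) (0,2) (1,1) (1,2)}
claimed∖SC = {(1,0)}

spurious: thr0.R0=1 thr0.R1=0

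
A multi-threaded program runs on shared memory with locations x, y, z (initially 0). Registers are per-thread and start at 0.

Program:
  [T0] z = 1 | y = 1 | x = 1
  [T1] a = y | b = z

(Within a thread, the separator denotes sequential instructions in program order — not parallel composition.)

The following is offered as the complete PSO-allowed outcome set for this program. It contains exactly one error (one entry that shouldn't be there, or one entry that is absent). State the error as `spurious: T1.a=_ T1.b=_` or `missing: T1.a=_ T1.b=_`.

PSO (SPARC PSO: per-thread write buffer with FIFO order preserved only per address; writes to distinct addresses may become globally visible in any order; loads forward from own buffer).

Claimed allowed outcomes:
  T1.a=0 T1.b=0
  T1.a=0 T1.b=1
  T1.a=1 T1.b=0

outcome vector order: (T1.a,T1.b)
under PSO → (0,0), (0,1), (1,0), (1,1)
PSO∖claimed = {(1,1)}

missing: T1.a=1 T1.b=1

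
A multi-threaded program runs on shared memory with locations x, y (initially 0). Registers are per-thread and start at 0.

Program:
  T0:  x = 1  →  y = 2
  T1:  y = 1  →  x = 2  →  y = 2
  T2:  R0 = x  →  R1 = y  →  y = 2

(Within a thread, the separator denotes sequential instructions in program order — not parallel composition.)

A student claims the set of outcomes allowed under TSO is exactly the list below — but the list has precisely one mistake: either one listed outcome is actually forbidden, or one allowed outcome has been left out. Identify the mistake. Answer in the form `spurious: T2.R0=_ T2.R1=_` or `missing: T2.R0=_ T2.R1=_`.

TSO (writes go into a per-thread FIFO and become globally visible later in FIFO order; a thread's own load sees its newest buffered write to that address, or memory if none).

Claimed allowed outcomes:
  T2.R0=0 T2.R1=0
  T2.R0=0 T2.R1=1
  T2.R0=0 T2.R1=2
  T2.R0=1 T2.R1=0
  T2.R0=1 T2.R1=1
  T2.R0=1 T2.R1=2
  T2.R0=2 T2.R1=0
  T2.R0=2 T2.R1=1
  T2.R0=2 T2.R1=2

outcome vector order: (T2.R0,T2.R1)
TSO: 8 outcomes — {00 01 02 10 11 12 21 22}
claimed∖TSO = {20}

spurious: T2.R0=2 T2.R1=0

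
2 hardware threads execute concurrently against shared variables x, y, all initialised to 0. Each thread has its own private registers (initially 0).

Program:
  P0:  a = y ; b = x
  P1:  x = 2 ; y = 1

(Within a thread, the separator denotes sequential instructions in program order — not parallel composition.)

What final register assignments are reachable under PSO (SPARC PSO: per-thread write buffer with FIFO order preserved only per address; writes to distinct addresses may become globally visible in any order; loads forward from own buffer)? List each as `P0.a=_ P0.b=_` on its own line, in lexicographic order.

P0.a=0 P0.b=0
P0.a=0 P0.b=2
P0.a=1 P0.b=0
P0.a=1 P0.b=2

outcome vector order: (P0.a,P0.b)
|PSO outcomes| = 4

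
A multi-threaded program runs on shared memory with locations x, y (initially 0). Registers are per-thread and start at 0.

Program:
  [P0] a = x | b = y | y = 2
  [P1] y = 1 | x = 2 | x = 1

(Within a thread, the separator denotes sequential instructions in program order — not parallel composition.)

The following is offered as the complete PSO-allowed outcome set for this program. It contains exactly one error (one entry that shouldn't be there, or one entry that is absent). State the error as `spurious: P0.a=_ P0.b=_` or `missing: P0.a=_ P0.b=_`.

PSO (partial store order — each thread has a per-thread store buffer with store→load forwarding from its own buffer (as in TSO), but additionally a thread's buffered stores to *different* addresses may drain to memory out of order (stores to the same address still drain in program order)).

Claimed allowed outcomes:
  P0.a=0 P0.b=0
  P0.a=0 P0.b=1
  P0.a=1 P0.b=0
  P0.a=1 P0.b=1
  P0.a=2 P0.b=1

outcome vector order: (P0.a,P0.b)
PSO: 6 outcomes — {00, 01, 10, 11, 20, 21}
PSO∖claimed = {20}

missing: P0.a=2 P0.b=0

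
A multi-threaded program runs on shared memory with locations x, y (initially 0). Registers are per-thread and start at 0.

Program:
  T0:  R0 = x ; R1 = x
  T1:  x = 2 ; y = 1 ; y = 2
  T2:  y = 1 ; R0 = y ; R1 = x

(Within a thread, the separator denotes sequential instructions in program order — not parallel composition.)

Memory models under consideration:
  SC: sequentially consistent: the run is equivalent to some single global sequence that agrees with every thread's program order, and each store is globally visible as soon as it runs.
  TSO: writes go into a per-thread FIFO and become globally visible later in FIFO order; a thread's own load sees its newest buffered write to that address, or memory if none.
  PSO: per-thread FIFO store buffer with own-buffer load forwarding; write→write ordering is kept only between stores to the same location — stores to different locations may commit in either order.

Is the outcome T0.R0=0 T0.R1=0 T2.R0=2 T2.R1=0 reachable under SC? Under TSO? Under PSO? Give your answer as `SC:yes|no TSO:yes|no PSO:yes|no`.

SC:no TSO:no PSO:yes

outcome vector order: (T0.R0,T0.R1,T2.R0,T2.R1)
SC: 9 outcomes — {0/0/1/0 0/0/1/2 0/0/2/2 0/2/1/0 0/2/1/2 0/2/2/2 2/2/1/0 2/2/1/2 2/2/2/2}
TSO: 9 outcomes — {0/0/1/0 0/0/1/2 0/0/2/2 0/2/1/0 0/2/1/2 0/2/2/2 2/2/1/0 2/2/1/2 2/2/2/2}
PSO: 12 outcomes — {0/0/1/0 0/0/1/2 0/0/2/0 0/0/2/2 0/2/1/0 0/2/1/2 0/2/2/0 0/2/2/2 2/2/1/0 2/2/1/2 2/2/2/0 2/2/2/2}
target 0/0/2/0 ∈ {PSO}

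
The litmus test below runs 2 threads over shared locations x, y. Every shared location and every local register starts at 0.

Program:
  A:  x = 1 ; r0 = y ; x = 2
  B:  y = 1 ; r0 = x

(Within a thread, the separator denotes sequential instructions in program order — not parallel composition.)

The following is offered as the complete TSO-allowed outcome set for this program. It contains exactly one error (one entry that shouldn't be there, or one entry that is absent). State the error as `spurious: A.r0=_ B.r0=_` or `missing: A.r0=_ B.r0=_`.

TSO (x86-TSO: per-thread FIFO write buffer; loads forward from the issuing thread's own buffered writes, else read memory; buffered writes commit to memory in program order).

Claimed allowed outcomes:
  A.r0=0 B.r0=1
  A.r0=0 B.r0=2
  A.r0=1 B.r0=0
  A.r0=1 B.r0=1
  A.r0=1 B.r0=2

outcome vector order: (A.r0,B.r0)
TSO: 6 outcomes — {(0,0) (0,1) (0,2) (1,0) (1,1) (1,2)}
TSO∖claimed = {(0,0)}

missing: A.r0=0 B.r0=0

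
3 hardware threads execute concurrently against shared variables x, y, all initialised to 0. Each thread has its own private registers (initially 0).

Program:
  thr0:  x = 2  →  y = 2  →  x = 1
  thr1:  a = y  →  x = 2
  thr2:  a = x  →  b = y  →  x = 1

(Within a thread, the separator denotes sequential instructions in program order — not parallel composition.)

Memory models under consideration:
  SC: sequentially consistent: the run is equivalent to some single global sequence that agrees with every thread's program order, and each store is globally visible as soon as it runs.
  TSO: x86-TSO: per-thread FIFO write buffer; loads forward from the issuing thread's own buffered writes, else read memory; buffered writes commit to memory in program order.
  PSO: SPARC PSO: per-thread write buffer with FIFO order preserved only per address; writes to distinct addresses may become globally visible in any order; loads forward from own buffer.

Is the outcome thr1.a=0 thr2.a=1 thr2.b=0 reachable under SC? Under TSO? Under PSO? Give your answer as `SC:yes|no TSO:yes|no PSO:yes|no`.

SC:no TSO:no PSO:yes

outcome vector order: (thr1.a,thr2.a,thr2.b)
SC: 10 outcomes — {000, 002, 012, 020, 022, 200, 202, 212, 220, 222}
TSO: 10 outcomes — {000, 002, 012, 020, 022, 200, 202, 212, 220, 222}
PSO: 12 outcomes — {000, 002, 010, 012, 020, 022, 200, 202, 210, 212, 220, 222}
target 010 ∈ {PSO}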